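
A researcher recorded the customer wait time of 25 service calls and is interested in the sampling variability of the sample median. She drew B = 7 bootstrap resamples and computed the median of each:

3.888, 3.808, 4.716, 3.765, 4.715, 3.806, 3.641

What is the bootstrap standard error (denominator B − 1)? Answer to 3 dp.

SE* = 0.462

Bootstrap SE is the standard deviation of the 7 replicate medians.
Mean of replicates: (3.888 + 3.808 + 4.716 + 3.765 + 4.715 + 3.806 + 3.641) / 7 = 28.3390 / 7 = 4.0484
Sum of squared deviations: (−0.1604)² + (−0.2404)² + (+0.6676)² + (−0.2834)² + (+0.6666)² + (−0.2424)² + (−0.4074)² = 1.2786
Variance = 1.2786 / 6 = 0.2131
SE* = √0.2131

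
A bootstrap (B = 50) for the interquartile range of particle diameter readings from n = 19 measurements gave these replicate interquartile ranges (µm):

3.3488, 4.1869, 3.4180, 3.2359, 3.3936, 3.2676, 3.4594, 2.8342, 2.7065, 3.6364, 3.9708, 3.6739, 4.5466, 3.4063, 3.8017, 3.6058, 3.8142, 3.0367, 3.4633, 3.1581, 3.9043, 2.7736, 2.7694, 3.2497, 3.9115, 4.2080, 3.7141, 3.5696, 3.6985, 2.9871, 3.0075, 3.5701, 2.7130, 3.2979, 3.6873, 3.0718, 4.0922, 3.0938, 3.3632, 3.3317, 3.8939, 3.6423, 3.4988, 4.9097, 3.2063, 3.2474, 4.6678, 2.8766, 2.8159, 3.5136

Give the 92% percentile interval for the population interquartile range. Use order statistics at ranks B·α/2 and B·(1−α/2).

Sorted replicates: 2.7065, 2.7130, 2.7694, 2.7736, 2.8159, 2.8342, 2.8766, 2.9871, 3.0075, 3.0367, 3.0718, 3.0938, 3.1581, 3.2063, 3.2359, 3.2474, 3.2497, 3.2676, 3.2979, 3.3317, 3.3488, 3.3632, 3.3936, 3.4063, 3.4180, 3.4594, 3.4633, 3.4988, 3.5136, 3.5696, 3.5701, 3.6058, 3.6364, 3.6423, 3.6739, 3.6873, 3.6985, 3.7141, 3.8017, 3.8142, 3.8939, 3.9043, 3.9115, 3.9708, 4.0922, 4.1869, 4.2080, 4.5466, 4.6678, 4.9097
α = 0.08; lower rank = 50 × 0.040 = 2; upper rank = 50 × 0.960 = 48.
The 2nd smallest replicate is 2.7130; the 48th is 4.5466.

(2.7130, 4.5466)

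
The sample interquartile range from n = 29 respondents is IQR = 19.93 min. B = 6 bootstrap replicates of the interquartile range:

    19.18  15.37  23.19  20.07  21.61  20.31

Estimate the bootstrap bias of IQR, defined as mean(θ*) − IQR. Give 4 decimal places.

bias = +0.0250

mean(θ*) = (19.18 + 15.37 + 23.19 + 20.07 + 21.61 + 20.31) / 6 = 19.95500
bias = 19.95500 − 19.93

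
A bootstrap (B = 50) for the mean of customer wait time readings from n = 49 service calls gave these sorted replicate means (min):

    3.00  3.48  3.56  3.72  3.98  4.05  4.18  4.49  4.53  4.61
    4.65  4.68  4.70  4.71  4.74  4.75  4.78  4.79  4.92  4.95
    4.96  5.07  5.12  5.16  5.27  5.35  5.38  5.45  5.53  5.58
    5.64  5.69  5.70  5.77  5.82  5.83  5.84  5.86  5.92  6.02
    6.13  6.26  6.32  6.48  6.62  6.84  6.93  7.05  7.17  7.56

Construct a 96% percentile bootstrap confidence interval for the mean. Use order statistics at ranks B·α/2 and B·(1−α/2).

α = 0.04; lower rank = 50 × 0.020 = 1; upper rank = 50 × 0.980 = 49.
The 1st smallest replicate is 3.00; the 49th is 7.17.

(3.00, 7.17)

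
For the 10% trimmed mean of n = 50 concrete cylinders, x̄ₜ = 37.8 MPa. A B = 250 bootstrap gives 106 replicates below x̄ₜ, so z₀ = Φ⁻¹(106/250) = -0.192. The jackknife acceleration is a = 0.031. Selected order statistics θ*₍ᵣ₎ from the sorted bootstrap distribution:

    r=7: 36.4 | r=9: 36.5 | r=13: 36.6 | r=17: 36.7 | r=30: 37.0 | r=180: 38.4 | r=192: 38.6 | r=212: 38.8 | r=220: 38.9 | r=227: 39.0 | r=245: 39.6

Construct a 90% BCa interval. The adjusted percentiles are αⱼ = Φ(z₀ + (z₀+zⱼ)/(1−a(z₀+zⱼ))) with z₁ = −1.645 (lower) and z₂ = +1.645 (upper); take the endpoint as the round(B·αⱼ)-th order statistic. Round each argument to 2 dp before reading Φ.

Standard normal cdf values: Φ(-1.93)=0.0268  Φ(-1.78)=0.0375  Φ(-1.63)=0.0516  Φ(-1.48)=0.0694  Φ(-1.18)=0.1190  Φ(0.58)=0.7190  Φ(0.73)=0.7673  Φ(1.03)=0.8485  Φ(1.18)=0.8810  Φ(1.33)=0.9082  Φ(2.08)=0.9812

Lower: z₀ + z₁ = -0.192 + (-1.645) = -1.837; 1 − a(z₀+z₁) = 1 − (0.031)(-1.837) = 1.0569; argument = -0.192 + (-1.837)/1.0569 = -1.9300 → -1.93.
α₁ = Φ(-1.93) = 0.0268; rank = round(250 × 0.0268) = 7; θ*₍7₎ = 36.4.
Upper: z₀ + z₂ = 1.453; 1 − a(z₀+z₂) = 0.9550; argument = 1.3295 → 1.33; α₂ = 0.9082; rank = 227; θ*₍227₎ = 39.0.

(36.4, 39.0)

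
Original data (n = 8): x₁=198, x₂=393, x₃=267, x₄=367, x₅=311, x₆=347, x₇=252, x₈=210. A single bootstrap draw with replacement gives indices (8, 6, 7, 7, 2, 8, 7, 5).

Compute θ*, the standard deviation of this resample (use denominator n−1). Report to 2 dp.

Resample values: 210, 347, 252, 252, 393, 210, 252, 311.
Mean = 278.3750; sum of squared deviations = 30349.8750
s² = 30349.8750 / 7 = 4335.6964
s = √4335.6964 = 65.85

θ* = 65.85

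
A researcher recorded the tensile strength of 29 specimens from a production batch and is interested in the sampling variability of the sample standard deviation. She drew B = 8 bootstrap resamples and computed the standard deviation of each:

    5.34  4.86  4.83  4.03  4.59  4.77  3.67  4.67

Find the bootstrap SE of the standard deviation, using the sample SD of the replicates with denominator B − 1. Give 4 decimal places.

Bootstrap SE is the standard deviation of the 8 replicate standard deviations.
Mean of replicates: (5.34 + 4.86 + 4.83 + 4.03 + 4.59 + 4.77 + 3.67 + 4.67) / 8 = 36.76000 / 8 = 4.59500
Sum of squared deviations: (+0.74500)² + (+0.26500)² + (+0.23500)² + (−0.56500)² + (−0.00500)² + (+0.17500)² + (−0.92500)² + (+0.07500)² = 1.89160
Variance = 1.89160 / 7 = 0.27023
SE* = √0.27023

SE* = 0.5198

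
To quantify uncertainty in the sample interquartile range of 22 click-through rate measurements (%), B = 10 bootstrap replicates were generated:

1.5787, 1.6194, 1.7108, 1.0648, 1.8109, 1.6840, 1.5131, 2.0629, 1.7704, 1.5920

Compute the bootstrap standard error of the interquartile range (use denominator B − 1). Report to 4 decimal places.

SE* = 0.2550

Bootstrap SE is the standard deviation of the 10 replicate interquartile ranges.
Mean of replicates: (1.5787 + 1.6194 + 1.7108 + 1.0648 + 1.8109 + 1.6840 + 1.5131 + 2.0629 + 1.7704 + 1.5920) / 10 = 16.40700 / 10 = 1.64070
Sum of squared deviations: (−0.06200)² + (−0.02130)² + (+0.07010)² + (−0.57590)² + (+0.17020)² + (+0.04330)² + (−0.12760)² + (+0.42220)² + (+0.12970)² + (−0.04870)² = 0.58544
Variance = 0.58544 / 9 = 0.06505
SE* = √0.06505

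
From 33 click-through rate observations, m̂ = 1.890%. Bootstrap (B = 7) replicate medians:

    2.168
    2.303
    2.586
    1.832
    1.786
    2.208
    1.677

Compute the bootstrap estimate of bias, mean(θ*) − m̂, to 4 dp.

mean(θ*) = (2.168 + 2.303 + 2.586 + 1.832 + 1.786 + 2.208 + 1.677) / 7 = 2.08000
bias = 2.08000 − 1.890

bias = +0.1900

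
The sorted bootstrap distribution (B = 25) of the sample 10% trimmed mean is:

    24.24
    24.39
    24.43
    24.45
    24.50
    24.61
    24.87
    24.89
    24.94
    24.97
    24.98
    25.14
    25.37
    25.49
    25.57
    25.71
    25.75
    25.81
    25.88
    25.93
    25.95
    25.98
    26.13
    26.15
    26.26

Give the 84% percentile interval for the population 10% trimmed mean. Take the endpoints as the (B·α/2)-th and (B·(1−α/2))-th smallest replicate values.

(24.39, 26.13)

α = 0.16; lower rank = 25 × 0.080 = 2; upper rank = 25 × 0.920 = 23.
The 2nd smallest replicate is 24.39; the 23rd is 26.13.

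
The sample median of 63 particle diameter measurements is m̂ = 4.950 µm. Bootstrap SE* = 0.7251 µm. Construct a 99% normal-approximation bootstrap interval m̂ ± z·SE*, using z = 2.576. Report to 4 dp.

(3.0821, 6.8179)

Margin = 2.576 × 0.7251 = 1.86786
Interval: 4.950 ± 1.86786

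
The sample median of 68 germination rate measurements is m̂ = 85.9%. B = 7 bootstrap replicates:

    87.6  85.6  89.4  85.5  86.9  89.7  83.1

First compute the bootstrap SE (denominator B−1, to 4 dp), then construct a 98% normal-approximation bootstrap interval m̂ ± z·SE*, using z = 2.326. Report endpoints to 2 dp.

(80.48, 91.32)

Mean of replicates = 86.8286; sum of squared deviations = 32.6343; SE* = √(32.6343/6) = 2.3322
Margin = 2.326 × 2.3322 = 5.425
Interval: 85.9 ± 5.425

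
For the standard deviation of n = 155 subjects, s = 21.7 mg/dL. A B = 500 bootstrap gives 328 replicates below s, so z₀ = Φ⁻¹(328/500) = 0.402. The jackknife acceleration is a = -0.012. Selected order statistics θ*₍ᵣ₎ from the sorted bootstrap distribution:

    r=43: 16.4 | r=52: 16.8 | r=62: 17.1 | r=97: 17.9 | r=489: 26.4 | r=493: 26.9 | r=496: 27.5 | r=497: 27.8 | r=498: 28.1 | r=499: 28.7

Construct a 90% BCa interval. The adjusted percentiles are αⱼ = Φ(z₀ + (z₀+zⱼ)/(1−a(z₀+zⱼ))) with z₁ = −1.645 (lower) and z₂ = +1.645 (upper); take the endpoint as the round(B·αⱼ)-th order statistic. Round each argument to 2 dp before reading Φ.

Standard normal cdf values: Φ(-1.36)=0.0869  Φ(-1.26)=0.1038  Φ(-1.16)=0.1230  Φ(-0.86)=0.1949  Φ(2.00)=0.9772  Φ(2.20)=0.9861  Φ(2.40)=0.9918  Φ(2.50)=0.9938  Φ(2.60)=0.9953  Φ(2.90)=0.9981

Lower: z₀ + z₁ = 0.402 + (-1.645) = -1.243; 1 − a(z₀+z₁) = 1 − (-0.012)(-1.243) = 0.9851; argument = 0.402 + (-1.243)/0.9851 = -0.8598 → -0.86.
α₁ = Φ(-0.86) = 0.1949; rank = round(500 × 0.1949) = 97; θ*₍97₎ = 17.9.
Upper: z₀ + z₂ = 2.047; 1 − a(z₀+z₂) = 1.0246; argument = 2.3999 → 2.40; α₂ = 0.9918; rank = 496; θ*₍496₎ = 27.5.

(17.9, 27.5)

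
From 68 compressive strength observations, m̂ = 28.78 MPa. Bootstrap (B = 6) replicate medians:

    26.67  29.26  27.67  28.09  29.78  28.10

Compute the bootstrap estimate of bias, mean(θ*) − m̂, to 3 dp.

bias = −0.518

mean(θ*) = (26.67 + 29.26 + 27.67 + 28.09 + 29.78 + 28.10) / 6 = 28.2617
bias = 28.2617 − 28.78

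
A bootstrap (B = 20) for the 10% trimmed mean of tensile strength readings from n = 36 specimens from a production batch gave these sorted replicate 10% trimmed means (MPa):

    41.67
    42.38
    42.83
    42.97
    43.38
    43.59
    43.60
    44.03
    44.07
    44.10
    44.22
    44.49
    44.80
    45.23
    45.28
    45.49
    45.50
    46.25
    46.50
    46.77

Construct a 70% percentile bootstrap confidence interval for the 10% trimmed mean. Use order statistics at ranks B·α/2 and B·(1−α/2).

(42.83, 45.50)

α = 0.30; lower rank = 20 × 0.150 = 3; upper rank = 20 × 0.850 = 17.
The 3rd smallest replicate is 42.83; the 17th is 45.50.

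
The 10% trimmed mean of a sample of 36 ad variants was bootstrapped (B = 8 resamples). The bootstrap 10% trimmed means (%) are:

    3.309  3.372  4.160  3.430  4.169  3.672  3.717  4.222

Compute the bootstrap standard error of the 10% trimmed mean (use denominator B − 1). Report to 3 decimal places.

Bootstrap SE is the standard deviation of the 8 replicate 10% trimmed means.
Mean of replicates: (3.309 + 3.372 + 4.160 + 3.430 + 4.169 + 3.672 + 3.717 + 4.222) / 8 = 30.0510 / 8 = 3.7564
Sum of squared deviations: (−0.4474)² + (−0.3844)² + (+0.4036)² + (−0.3264)² + (+0.4126)² + (−0.0844)² + (−0.0394)² + (+0.4656)² = 1.0131
Variance = 1.0131 / 7 = 0.1447
SE* = √0.1447

SE* = 0.380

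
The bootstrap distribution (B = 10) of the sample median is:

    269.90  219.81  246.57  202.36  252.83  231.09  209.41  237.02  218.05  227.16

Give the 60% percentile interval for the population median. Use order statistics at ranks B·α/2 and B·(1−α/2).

Sorted replicates: 202.36, 209.41, 218.05, 219.81, 227.16, 231.09, 237.02, 246.57, 252.83, 269.90
α = 0.40; lower rank = 10 × 0.200 = 2; upper rank = 10 × 0.800 = 8.
The 2nd smallest replicate is 209.41; the 8th is 246.57.

(209.41, 246.57)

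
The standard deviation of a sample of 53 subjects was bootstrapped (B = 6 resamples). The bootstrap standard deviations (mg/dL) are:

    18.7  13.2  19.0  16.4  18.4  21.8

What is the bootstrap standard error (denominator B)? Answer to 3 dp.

SE* = 2.635

Bootstrap SE is the standard deviation of the 6 replicate standard deviations.
Mean of replicates: (18.7 + 13.2 + 19.0 + 16.4 + 18.4 + 21.8) / 6 = 107.5000 / 6 = 17.9167
Sum of squared deviations: (+0.7833)² + (−4.7167)² + (+1.0833)² + (−1.5167)² + (+0.4833)² + (+3.8833)² = 41.6483
Variance = 41.6483 / 6 = 6.9414
SE* = √6.9414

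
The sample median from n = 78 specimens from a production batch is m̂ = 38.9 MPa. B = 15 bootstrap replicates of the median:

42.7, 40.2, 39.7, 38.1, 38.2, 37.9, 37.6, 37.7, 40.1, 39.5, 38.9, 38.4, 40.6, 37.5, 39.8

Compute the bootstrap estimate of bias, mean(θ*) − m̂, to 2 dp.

bias = +0.23

mean(θ*) = (42.7 + 40.2 + 39.7 + 38.1 + 38.2 + 37.9 + 37.6 + 37.7 + 40.1 + 39.5 + 38.9 + 38.4 + 40.6 + 37.5 + 39.8) / 15 = 39.127
bias = 39.127 − 38.9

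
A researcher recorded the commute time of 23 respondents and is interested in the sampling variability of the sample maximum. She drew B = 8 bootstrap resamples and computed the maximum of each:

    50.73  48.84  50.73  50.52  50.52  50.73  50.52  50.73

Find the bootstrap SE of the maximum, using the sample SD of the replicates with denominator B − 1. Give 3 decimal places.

Bootstrap SE is the standard deviation of the 8 replicate maximums.
Mean of replicates: (50.73 + 48.84 + 50.73 + 50.52 + 50.52 + 50.73 + 50.52 + 50.73) / 8 = 403.3200 / 8 = 50.4150
Sum of squared deviations: (+0.3150)² + (−1.5750)² + (+0.3150)² + (+0.1050)² + (+0.1050)² + (+0.3150)² + (+0.1050)² + (+0.3150)² = 2.9106
Variance = 2.9106 / 7 = 0.4158
SE* = √0.4158

SE* = 0.645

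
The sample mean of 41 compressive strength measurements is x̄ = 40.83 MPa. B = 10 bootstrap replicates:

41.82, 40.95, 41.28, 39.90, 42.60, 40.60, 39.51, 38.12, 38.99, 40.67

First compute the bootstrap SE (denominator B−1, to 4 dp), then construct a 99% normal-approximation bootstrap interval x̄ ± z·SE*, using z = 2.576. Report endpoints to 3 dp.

Mean of replicates = 40.4440; sum of squared deviations = 16.2554; SE* = √(16.2554/9) = 1.3439
Margin = 2.576 × 1.3439 = 3.4619
Interval: 40.83 ± 3.4619

(37.368, 44.292)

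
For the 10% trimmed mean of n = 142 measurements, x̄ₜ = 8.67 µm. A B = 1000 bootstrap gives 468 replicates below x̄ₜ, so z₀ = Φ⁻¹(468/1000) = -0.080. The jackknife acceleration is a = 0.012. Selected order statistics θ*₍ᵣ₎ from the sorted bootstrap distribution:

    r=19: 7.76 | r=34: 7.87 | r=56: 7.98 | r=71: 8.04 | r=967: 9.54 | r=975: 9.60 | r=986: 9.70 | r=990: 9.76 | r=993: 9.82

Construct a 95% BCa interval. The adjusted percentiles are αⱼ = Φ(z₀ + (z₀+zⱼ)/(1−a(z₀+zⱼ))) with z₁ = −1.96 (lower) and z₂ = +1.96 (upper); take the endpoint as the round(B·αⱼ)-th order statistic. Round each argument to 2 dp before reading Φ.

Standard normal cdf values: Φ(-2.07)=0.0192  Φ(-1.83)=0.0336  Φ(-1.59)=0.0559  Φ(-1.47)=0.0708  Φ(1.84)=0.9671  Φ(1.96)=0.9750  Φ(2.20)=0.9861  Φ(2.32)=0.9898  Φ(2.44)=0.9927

Lower: z₀ + z₁ = -0.080 + (-1.960) = -2.040; 1 − a(z₀+z₁) = 1 − (0.012)(-2.040) = 1.0245; argument = -0.080 + (-2.040)/1.0245 = -2.0713 → -2.07.
α₁ = Φ(-2.07) = 0.0192; rank = round(1000 × 0.0192) = 19; θ*₍19₎ = 7.76.
Upper: z₀ + z₂ = 1.880; 1 − a(z₀+z₂) = 0.9774; argument = 1.8434 → 1.84; α₂ = 0.9671; rank = 967; θ*₍967₎ = 9.54.

(7.76, 9.54)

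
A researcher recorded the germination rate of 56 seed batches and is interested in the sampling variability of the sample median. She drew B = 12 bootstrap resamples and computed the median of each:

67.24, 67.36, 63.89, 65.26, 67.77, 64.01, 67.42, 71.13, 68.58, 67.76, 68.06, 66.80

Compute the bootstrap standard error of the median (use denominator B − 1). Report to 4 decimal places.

Bootstrap SE is the standard deviation of the 12 replicate medians.
Mean of replicates: (67.24 + 67.36 + 63.89 + 65.26 + 67.77 + 64.01 + 67.42 + 71.13 + 68.58 + 67.76 + 68.06 + 66.80) / 12 = 805.28000 / 12 = 67.10667
Sum of squared deviations: (+0.13333)² + (+0.25333)² + (−3.21667)² + (−1.84667)² + (+0.66333)² + (−3.09667)² + (+0.31333)² + (+4.02333)² + (+1.47333)² + (+0.65333)² + (+0.95333)² + (−0.30667)² = 43.75427
Variance = 43.75427 / 11 = 3.97766
SE* = √3.97766

SE* = 1.9944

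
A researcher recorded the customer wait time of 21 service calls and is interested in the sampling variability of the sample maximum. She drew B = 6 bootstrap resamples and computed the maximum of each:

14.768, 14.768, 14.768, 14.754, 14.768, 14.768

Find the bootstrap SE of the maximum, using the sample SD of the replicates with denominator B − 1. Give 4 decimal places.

Bootstrap SE is the standard deviation of the 6 replicate maximums.
Mean of replicates: (14.768 + 14.768 + 14.768 + 14.754 + 14.768 + 14.768) / 6 = 88.594000 / 6 = 14.765667
Sum of squared deviations: (+0.002333)² + (+0.002333)² + (+0.002333)² + (−0.011667)² + (+0.002333)² + (+0.002333)² = 0.000163
Variance = 0.000163 / 5 = 0.000033
SE* = √0.000033

SE* = 0.0057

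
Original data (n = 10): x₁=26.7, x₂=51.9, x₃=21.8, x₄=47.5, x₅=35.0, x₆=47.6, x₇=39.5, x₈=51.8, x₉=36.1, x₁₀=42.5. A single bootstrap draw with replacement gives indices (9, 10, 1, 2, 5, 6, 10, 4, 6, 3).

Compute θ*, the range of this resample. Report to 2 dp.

Resample values: 36.1, 42.5, 26.7, 51.9, 35.0, 47.6, 42.5, 47.5, 47.6, 21.8.
Range = 51.9 − 21.8 = 30.10

θ* = 30.10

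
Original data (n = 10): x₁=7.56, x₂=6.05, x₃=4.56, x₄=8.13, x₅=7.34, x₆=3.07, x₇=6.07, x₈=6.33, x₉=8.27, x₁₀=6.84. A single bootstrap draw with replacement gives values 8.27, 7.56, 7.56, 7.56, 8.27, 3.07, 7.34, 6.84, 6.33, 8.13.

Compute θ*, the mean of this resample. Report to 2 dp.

Mean = (8.27 + 7.56 + 7.56 + 7.56 + 8.27 + 3.07 + 7.34 + 6.84 + 6.33 + 8.13) / 10 = 70.930 / 10 = 7.09

θ* = 7.09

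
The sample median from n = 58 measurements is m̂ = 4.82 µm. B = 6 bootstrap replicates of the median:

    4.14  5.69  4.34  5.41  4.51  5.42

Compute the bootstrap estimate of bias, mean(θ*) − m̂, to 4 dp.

mean(θ*) = (4.14 + 5.69 + 4.34 + 5.41 + 4.51 + 5.42) / 6 = 4.91833
bias = 4.91833 − 4.82

bias = +0.0983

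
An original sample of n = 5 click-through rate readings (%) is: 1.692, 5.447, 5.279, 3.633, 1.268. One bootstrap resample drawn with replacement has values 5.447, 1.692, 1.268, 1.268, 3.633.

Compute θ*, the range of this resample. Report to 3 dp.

θ* = 4.179

Range = 5.447 − 1.268 = 4.179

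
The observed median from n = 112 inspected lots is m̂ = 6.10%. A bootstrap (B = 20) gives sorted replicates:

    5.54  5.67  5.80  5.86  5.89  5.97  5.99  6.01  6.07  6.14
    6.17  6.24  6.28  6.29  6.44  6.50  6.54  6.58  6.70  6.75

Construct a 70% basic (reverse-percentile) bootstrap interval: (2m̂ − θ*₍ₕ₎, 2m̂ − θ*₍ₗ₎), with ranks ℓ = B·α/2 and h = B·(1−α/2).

Percentile endpoints at ranks 3 and 17: θ*₍3₎ = 5.80, θ*₍17₎ = 6.54.
Basic interval reflects these around m̂:
  lower = 2 × 6.10 − 6.54 = 5.66
  upper = 2 × 6.10 − 5.80 = 6.40

(5.66, 6.40)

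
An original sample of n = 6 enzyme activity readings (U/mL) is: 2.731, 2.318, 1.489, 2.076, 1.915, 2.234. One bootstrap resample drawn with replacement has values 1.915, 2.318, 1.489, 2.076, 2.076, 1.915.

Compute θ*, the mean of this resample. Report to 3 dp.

Mean = (1.915 + 2.318 + 1.489 + 2.076 + 2.076 + 1.915) / 6 = 11.7890 / 6 = 1.965

θ* = 1.965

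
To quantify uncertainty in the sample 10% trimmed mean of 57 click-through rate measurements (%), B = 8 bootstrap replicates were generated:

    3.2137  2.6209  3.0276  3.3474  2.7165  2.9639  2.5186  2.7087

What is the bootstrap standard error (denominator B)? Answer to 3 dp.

Bootstrap SE is the standard deviation of the 8 replicate 10% trimmed means.
Mean of replicates: (3.2137 + 2.6209 + 3.0276 + 3.3474 + 2.7165 + 2.9639 + 2.5186 + 2.7087) / 8 = 23.11730 / 8 = 2.88966
Sum of squared deviations: (+0.32404)² + (−0.26876)² + (+0.13794)² + (+0.45774)² + (−0.17316)² + (+0.07424)² + (−0.37106)² + (−0.18096)² = 0.61172
Variance = 0.61172 / 8 = 0.07646
SE* = √0.07646

SE* = 0.277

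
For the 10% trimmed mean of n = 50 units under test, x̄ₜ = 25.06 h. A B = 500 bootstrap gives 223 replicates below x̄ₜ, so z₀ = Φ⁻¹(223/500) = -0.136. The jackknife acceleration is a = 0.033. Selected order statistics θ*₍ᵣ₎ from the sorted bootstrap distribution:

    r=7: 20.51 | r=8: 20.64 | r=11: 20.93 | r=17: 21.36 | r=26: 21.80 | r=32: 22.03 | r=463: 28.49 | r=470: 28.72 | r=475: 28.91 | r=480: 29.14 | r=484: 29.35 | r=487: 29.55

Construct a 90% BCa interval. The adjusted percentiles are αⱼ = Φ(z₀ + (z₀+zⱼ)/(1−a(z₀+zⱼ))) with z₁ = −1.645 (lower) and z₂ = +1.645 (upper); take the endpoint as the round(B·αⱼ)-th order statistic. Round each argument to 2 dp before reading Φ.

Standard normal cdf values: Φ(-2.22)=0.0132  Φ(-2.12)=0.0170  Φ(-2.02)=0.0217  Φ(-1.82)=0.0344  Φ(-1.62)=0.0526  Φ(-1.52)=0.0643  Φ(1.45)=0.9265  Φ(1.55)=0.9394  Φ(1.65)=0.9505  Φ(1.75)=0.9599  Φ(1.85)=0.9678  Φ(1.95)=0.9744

(21.36, 28.49)

Lower: z₀ + z₁ = -0.136 + (-1.645) = -1.781; 1 − a(z₀+z₁) = 1 − (0.033)(-1.781) = 1.0588; argument = -0.136 + (-1.781)/1.0588 = -1.8181 → -1.82.
α₁ = Φ(-1.82) = 0.0344; rank = round(500 × 0.0344) = 17; θ*₍17₎ = 21.36.
Upper: z₀ + z₂ = 1.509; 1 − a(z₀+z₂) = 0.9502; argument = 1.4521 → 1.45; α₂ = 0.9265; rank = 463; θ*₍463₎ = 28.49.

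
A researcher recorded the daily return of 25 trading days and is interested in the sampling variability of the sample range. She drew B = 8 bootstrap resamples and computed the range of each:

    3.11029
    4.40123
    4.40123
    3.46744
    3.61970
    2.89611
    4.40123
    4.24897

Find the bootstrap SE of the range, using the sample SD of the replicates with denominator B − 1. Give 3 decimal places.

SE* = 0.623

Bootstrap SE is the standard deviation of the 8 replicate ranges.
Mean of replicates: (3.11029 + 4.40123 + 4.40123 + 3.46744 + 3.61970 + 2.89611 + 4.40123 + 4.24897) / 8 = 30.546200 / 8 = 3.818275
Sum of squared deviations: (−0.707985)² + (+0.582955)² + (+0.582955)² + (−0.350835)² + (−0.198575)² + (−0.922165)² + (+0.582955)² + (+0.430695)² = 2.719156
Variance = 2.719156 / 7 = 0.388451
SE* = √0.388451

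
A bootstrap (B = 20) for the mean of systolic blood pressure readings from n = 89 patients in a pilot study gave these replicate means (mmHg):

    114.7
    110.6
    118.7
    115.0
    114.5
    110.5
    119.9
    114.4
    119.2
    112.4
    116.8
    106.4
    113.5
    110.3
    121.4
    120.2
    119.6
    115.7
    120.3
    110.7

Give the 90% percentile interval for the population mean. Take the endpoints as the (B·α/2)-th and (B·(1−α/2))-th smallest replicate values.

Sorted replicates: 106.4, 110.3, 110.5, 110.6, 110.7, 112.4, 113.5, 114.4, 114.5, 114.7, 115.0, 115.7, 116.8, 118.7, 119.2, 119.6, 119.9, 120.2, 120.3, 121.4
α = 0.10; lower rank = 20 × 0.050 = 1; upper rank = 20 × 0.950 = 19.
The 1st smallest replicate is 106.4; the 19th is 120.3.

(106.4, 120.3)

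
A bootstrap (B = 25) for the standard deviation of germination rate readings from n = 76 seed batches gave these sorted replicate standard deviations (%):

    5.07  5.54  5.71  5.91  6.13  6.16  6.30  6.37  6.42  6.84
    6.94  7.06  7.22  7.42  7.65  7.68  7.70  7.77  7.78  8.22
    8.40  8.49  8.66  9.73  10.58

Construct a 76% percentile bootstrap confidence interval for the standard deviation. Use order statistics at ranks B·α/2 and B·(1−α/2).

α = 0.24; lower rank = 25 × 0.120 = 3; upper rank = 25 × 0.880 = 22.
The 3rd smallest replicate is 5.71; the 22nd is 8.49.

(5.71, 8.49)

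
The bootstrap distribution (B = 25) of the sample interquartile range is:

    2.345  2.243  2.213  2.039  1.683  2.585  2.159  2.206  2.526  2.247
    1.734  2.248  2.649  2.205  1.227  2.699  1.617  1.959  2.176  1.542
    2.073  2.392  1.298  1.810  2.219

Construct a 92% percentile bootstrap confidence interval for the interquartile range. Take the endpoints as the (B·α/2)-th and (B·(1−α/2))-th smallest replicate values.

Sorted replicates: 1.227, 1.298, 1.542, 1.617, 1.683, 1.734, 1.810, 1.959, 2.039, 2.073, 2.159, 2.176, 2.205, 2.206, 2.213, 2.219, 2.243, 2.247, 2.248, 2.345, 2.392, 2.526, 2.585, 2.649, 2.699
α = 0.08; lower rank = 25 × 0.040 = 1; upper rank = 25 × 0.960 = 24.
The 1st smallest replicate is 1.227; the 24th is 2.649.

(1.227, 2.649)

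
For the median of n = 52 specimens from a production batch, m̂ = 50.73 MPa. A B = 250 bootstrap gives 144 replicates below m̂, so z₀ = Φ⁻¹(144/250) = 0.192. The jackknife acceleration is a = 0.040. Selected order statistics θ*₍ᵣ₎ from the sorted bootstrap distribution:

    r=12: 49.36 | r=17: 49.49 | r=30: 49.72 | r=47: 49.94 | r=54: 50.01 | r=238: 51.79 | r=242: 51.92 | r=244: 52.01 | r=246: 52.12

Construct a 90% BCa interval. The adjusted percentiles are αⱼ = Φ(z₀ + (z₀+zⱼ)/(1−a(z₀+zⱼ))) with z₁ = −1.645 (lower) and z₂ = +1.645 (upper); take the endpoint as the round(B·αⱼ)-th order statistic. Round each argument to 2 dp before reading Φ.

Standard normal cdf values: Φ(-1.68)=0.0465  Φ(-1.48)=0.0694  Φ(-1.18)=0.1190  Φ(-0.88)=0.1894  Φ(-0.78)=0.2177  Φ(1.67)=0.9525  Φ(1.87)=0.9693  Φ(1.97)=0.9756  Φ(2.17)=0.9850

(49.72, 52.12)

Lower: z₀ + z₁ = 0.192 + (-1.645) = -1.453; 1 − a(z₀+z₁) = 1 − (0.040)(-1.453) = 1.0581; argument = 0.192 + (-1.453)/1.0581 = -1.1812 → -1.18.
α₁ = Φ(-1.18) = 0.1190; rank = round(250 × 0.1190) = 30; θ*₍30₎ = 49.72.
Upper: z₀ + z₂ = 1.837; 1 − a(z₀+z₂) = 0.9265; argument = 2.1747 → 2.17; α₂ = 0.9850; rank = 246; θ*₍246₎ = 52.12.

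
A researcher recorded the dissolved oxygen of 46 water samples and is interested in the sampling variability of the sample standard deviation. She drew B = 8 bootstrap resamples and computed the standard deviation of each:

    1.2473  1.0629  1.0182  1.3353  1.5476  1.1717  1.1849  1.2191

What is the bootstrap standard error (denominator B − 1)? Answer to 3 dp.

Bootstrap SE is the standard deviation of the 8 replicate standard deviations.
Mean of replicates: (1.2473 + 1.0629 + 1.0182 + 1.3353 + 1.5476 + 1.1717 + 1.1849 + 1.2191) / 8 = 9.78700 / 8 = 1.22338
Sum of squared deviations: (+0.02392)² + (−0.16048)² + (−0.20518)² + (+0.11192)² + (+0.32422)² + (−0.05168)² + (−0.03848)² + (−0.00428)² = 0.19024
Variance = 0.19024 / 7 = 0.02718
SE* = √0.02718

SE* = 0.165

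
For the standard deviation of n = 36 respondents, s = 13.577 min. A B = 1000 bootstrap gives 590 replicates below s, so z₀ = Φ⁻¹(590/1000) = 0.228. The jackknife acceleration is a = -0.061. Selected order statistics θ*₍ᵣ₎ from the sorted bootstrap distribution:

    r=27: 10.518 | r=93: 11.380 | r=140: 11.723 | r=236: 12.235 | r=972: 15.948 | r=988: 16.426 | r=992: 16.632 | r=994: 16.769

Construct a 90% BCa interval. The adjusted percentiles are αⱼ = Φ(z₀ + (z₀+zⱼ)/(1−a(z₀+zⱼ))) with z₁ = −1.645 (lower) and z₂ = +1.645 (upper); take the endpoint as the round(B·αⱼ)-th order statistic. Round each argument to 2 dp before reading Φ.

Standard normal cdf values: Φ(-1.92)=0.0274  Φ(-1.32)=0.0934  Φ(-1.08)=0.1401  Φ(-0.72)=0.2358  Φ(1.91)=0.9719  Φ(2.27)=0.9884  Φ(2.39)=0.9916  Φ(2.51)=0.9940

(11.380, 15.948)

Lower: z₀ + z₁ = 0.228 + (-1.645) = -1.417; 1 − a(z₀+z₁) = 1 − (-0.061)(-1.417) = 0.9136; argument = 0.228 + (-1.417)/0.9136 = -1.3231 → -1.32.
α₁ = Φ(-1.32) = 0.0934; rank = round(1000 × 0.0934) = 93; θ*₍93₎ = 11.380.
Upper: z₀ + z₂ = 1.873; 1 − a(z₀+z₂) = 1.1143; argument = 1.9089 → 1.91; α₂ = 0.9719; rank = 972; θ*₍972₎ = 15.948.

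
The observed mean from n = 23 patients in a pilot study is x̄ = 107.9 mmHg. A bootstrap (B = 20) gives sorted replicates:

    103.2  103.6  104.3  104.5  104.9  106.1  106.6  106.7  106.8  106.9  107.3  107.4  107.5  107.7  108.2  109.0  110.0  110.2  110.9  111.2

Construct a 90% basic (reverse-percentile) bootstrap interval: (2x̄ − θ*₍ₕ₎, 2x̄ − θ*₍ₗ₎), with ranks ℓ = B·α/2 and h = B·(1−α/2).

Percentile endpoints at ranks 1 and 19: θ*₍1₎ = 103.2, θ*₍19₎ = 110.9.
Basic interval reflects these around x̄:
  lower = 2 × 107.9 − 110.9 = 104.9
  upper = 2 × 107.9 − 103.2 = 112.6

(104.9, 112.6)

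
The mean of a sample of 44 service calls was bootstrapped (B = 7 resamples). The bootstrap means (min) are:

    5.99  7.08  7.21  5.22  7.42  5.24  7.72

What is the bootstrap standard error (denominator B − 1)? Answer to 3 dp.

Bootstrap SE is the standard deviation of the 7 replicate means.
Mean of replicates: (5.99 + 7.08 + 7.21 + 5.22 + 7.42 + 5.24 + 7.72) / 7 = 45.8800 / 7 = 6.5543
Sum of squared deviations: (−0.5643)² + (+0.5257)² + (+0.6557)² + (−1.3343)² + (+0.8657)² + (−1.3143)² + (+1.1657)² = 6.6408
Variance = 6.6408 / 6 = 1.1068
SE* = √1.1068

SE* = 1.052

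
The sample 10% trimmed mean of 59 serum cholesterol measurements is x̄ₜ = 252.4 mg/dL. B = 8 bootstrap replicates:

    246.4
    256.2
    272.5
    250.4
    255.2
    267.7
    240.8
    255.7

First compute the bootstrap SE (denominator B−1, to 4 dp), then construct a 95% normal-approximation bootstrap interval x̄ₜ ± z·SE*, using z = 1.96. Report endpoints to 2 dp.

Mean of replicates = 255.6125; sum of squared deviations = 763.2687; SE* = √(763.2687/7) = 10.4421
Margin = 1.96 × 10.4421 = 20.467
Interval: 252.4 ± 20.467

(231.93, 272.87)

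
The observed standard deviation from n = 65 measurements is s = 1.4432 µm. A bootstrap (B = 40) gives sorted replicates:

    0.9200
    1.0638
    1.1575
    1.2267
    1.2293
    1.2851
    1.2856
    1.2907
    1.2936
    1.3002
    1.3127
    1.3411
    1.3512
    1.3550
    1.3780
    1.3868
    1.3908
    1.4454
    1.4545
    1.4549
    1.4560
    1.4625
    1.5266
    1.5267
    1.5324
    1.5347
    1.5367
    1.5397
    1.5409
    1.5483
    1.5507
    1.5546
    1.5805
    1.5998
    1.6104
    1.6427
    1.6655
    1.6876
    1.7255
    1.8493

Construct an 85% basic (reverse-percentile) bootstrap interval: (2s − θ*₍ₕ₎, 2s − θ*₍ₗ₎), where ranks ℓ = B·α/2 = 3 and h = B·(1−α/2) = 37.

Percentile endpoints at ranks 3 and 37: θ*₍3₎ = 1.1575, θ*₍37₎ = 1.6655.
Basic interval reflects these around s:
  lower = 2 × 1.4432 − 1.6655 = 1.2209
  upper = 2 × 1.4432 − 1.1575 = 1.7289

(1.2209, 1.7289)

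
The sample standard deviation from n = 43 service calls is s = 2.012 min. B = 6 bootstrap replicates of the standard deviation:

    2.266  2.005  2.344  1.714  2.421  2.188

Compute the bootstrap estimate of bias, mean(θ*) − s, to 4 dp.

mean(θ*) = (2.266 + 2.005 + 2.344 + 1.714 + 2.421 + 2.188) / 6 = 2.15633
bias = 2.15633 − 2.012

bias = +0.1443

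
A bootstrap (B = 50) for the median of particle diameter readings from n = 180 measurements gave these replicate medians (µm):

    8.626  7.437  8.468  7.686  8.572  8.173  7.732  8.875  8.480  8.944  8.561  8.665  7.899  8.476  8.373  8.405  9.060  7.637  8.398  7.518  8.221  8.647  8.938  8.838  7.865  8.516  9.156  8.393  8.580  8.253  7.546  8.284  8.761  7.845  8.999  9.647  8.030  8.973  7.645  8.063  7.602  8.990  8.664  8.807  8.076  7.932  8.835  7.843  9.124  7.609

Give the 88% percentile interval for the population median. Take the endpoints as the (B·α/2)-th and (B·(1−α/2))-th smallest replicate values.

Sorted replicates: 7.437, 7.518, 7.546, 7.602, 7.609, 7.637, 7.645, 7.686, 7.732, 7.843, 7.845, 7.865, 7.899, 7.932, 8.030, 8.063, 8.076, 8.173, 8.221, 8.253, 8.284, 8.373, 8.393, 8.398, 8.405, 8.468, 8.476, 8.480, 8.516, 8.561, 8.572, 8.580, 8.626, 8.647, 8.664, 8.665, 8.761, 8.807, 8.835, 8.838, 8.875, 8.938, 8.944, 8.973, 8.990, 8.999, 9.060, 9.124, 9.156, 9.647
α = 0.12; lower rank = 50 × 0.060 = 3; upper rank = 50 × 0.940 = 47.
The 3rd smallest replicate is 7.546; the 47th is 9.060.

(7.546, 9.060)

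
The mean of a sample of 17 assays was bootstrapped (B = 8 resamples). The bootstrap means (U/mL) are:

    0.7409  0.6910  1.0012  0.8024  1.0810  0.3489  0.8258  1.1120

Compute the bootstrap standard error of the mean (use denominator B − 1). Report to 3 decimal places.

SE* = 0.248

Bootstrap SE is the standard deviation of the 8 replicate means.
Mean of replicates: (0.7409 + 0.6910 + 1.0012 + 0.8024 + 1.0810 + 0.3489 + 0.8258 + 1.1120) / 8 = 6.60320 / 8 = 0.82540
Sum of squared deviations: (−0.08450)² + (−0.13440)² + (+0.17580)² + (−0.02300)² + (+0.25560)² + (−0.47650)² + (+0.00040)² + (+0.28660)² = 0.43116
Variance = 0.43116 / 7 = 0.06159
SE* = √0.06159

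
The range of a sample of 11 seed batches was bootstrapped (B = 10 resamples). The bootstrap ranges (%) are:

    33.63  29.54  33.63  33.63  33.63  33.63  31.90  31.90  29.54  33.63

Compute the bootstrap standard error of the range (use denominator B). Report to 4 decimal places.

SE* = 1.6091

Bootstrap SE is the standard deviation of the 10 replicate ranges.
Mean of replicates: (33.63 + 29.54 + 33.63 + 33.63 + 33.63 + 33.63 + 31.90 + 31.90 + 29.54 + 33.63) / 10 = 324.66000 / 10 = 32.46600
Sum of squared deviations: (+1.16400)² + (−2.92600)² + (+1.16400)² + (+1.16400)² + (+1.16400)² + (+1.16400)² + (−0.56600)² + (−0.56600)² + (−2.92600)² + (+1.16400)² = 25.89304
Variance = 25.89304 / 10 = 2.58930
SE* = √2.58930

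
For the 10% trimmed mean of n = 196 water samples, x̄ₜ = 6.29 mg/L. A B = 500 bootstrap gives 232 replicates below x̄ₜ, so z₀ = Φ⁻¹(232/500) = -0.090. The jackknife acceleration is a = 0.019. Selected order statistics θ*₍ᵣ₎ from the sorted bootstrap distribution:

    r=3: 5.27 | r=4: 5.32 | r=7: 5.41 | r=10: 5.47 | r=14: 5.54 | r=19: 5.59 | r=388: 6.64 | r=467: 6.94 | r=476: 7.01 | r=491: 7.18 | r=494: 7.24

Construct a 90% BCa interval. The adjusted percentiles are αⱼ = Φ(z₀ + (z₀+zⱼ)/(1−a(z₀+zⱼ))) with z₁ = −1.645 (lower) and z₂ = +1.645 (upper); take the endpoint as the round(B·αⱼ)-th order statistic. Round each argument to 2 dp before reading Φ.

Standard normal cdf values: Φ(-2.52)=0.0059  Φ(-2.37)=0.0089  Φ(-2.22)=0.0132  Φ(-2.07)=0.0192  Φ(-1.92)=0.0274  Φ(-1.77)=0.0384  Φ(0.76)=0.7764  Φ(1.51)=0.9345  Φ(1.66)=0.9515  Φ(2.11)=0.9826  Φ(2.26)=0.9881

Lower: z₀ + z₁ = -0.090 + (-1.645) = -1.735; 1 − a(z₀+z₁) = 1 − (0.019)(-1.735) = 1.0330; argument = -0.090 + (-1.735)/1.0330 = -1.7696 → -1.77.
α₁ = Φ(-1.77) = 0.0384; rank = round(500 × 0.0384) = 19; θ*₍19₎ = 5.59.
Upper: z₀ + z₂ = 1.555; 1 − a(z₀+z₂) = 0.9705; argument = 1.5123 → 1.51; α₂ = 0.9345; rank = 467; θ*₍467₎ = 6.94.

(5.59, 6.94)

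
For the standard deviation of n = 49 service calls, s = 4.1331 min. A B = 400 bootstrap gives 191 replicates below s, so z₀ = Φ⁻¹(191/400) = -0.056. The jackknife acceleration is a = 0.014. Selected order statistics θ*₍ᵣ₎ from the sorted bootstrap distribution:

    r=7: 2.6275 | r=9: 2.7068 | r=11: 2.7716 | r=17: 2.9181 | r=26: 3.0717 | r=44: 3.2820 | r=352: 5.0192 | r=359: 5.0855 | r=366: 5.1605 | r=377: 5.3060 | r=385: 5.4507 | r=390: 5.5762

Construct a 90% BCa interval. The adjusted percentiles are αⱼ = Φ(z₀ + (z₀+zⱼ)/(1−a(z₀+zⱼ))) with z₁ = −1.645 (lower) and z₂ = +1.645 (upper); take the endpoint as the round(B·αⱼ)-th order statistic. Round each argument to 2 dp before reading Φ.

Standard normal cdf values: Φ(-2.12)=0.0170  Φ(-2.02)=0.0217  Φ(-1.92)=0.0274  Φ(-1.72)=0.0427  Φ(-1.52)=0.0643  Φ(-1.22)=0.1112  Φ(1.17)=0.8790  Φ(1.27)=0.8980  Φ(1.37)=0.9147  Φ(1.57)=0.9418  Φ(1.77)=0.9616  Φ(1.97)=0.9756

(2.9181, 5.3060)

Lower: z₀ + z₁ = -0.056 + (-1.645) = -1.701; 1 − a(z₀+z₁) = 1 − (0.014)(-1.701) = 1.0238; argument = -0.056 + (-1.701)/1.0238 = -1.7174 → -1.72.
α₁ = Φ(-1.72) = 0.0427; rank = round(400 × 0.0427) = 17; θ*₍17₎ = 2.9181.
Upper: z₀ + z₂ = 1.589; 1 − a(z₀+z₂) = 0.9778; argument = 1.5692 → 1.57; α₂ = 0.9418; rank = 377; θ*₍377₎ = 5.3060.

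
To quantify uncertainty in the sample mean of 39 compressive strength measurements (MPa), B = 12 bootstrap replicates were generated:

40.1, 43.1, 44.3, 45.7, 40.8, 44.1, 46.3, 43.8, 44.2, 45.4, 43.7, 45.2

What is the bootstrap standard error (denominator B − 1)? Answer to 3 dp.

Bootstrap SE is the standard deviation of the 12 replicate means.
Mean of replicates: (40.1 + 43.1 + 44.3 + 45.7 + 40.8 + 44.1 + 46.3 + 43.8 + 44.2 + 45.4 + 43.7 + 45.2) / 12 = 526.7000 / 12 = 43.8917
Sum of squared deviations: (−3.7917)² + (−0.7917)² + (+0.4083)² + (+1.8083)² + (−3.0917)² + (+0.2083)² + (+2.4083)² + (−0.0917)² + (+0.3083)² + (+1.5083)² + (−0.1917)² + (+1.3083)² = 37.9692
Variance = 37.9692 / 11 = 3.4517
SE* = √3.4517

SE* = 1.858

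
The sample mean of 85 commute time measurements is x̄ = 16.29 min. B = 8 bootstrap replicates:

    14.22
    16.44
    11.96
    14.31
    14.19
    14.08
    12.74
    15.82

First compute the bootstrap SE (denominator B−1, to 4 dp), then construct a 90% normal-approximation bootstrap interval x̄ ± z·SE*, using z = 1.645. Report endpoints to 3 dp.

Mean of replicates = 14.2200; sum of squared deviations = 14.8150; SE* = √(14.8150/7) = 1.4548
Margin = 1.645 × 1.4548 = 2.3931
Interval: 16.29 ± 2.3931

(13.897, 18.683)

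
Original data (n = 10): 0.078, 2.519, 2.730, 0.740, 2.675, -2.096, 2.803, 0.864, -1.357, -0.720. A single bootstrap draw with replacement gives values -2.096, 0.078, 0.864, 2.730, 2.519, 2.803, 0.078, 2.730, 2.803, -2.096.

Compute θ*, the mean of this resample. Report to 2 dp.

θ* = 1.04

Mean = ((-2.096) + 0.078 + 0.864 + 2.730 + 2.519 + 2.803 + 0.078 + 2.730 + 2.803 + (-2.096)) / 10 = 10.4130 / 10 = 1.04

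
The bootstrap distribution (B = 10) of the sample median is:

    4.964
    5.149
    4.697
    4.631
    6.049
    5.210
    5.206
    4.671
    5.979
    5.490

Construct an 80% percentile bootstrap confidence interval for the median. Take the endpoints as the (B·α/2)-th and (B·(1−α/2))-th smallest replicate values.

(4.631, 5.979)

Sorted replicates: 4.631, 4.671, 4.697, 4.964, 5.149, 5.206, 5.210, 5.490, 5.979, 6.049
α = 0.20; lower rank = 10 × 0.100 = 1; upper rank = 10 × 0.900 = 9.
The 1st smallest replicate is 4.631; the 9th is 5.979.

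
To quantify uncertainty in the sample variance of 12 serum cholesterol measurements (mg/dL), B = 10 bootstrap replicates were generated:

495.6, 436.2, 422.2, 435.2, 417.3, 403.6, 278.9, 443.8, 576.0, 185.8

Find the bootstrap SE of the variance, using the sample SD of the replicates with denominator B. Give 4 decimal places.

Bootstrap SE is the standard deviation of the 10 replicate variances.
Mean of replicates: (495.6 + 436.2 + 422.2 + 435.2 + 417.3 + 403.6 + 278.9 + 443.8 + 576.0 + 185.8) / 10 = 4094.60000 / 10 = 409.46000
Sum of squared deviations: (+86.14000)² + (+26.74000)² + (+12.74000)² + (+25.74000)² + (+7.84000)² + (−5.86000)² + (−130.56000)² + (+34.34000)² + (+166.54000)² + (−223.66000)² = 105040.30400
Variance = 105040.30400 / 10 = 10504.03040
SE* = √10504.03040

SE* = 102.4892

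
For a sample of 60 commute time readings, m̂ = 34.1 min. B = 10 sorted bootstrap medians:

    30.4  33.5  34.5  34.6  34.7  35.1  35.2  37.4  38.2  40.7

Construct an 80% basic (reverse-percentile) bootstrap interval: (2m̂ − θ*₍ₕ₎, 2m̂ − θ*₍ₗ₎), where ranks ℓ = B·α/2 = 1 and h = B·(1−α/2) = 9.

Percentile endpoints at ranks 1 and 9: θ*₍1₎ = 30.4, θ*₍9₎ = 38.2.
Basic interval reflects these around m̂:
  lower = 2 × 34.1 − 38.2 = 30.0
  upper = 2 × 34.1 − 30.4 = 37.8

(30.0, 37.8)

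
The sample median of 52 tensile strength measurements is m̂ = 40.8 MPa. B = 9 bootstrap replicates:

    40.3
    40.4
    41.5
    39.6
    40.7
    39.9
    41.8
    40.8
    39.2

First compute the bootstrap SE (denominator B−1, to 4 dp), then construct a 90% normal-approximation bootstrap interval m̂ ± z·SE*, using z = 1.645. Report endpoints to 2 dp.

(39.41, 42.19)

Mean of replicates = 40.4667; sum of squared deviations = 5.7200; SE* = √(5.7200/8) = 0.8456
Margin = 1.645 × 0.8456 = 1.391
Interval: 40.8 ± 1.391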